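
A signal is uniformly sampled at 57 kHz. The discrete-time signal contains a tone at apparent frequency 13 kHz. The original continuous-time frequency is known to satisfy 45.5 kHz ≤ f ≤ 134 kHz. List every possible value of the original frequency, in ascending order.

70 kHz, 101 kHz, 127 kHz

Frequencies that alias to 13 kHz are k·fs ± 13 kHz for integer k ≥ 0.
k=0: 13 kHz.
k=1: 44 kHz, 70 kHz.
k=2: 101 kHz, 127 kHz.
k=3: 158 kHz, 184 kHz.
Within [45.5 kHz, 134 kHz]: 70 kHz, 101 kHz, 127 kHz.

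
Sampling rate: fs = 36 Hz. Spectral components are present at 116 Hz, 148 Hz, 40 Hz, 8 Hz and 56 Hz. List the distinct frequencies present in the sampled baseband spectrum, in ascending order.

fs/2 = 18 Hz.
116 Hz mod fs = 8 Hz.
8 Hz ≤ fs/2 = 18 Hz, appears at 8 Hz.
148 Hz mod fs = 4 Hz.
4 Hz ≤ fs/2 = 18 Hz, appears at 4 Hz.
40 Hz mod fs = 4 Hz.
4 Hz ≤ fs/2 = 18 Hz, appears at 4 Hz.
8 Hz ≤ fs/2 = 18 Hz, passes unchanged.
56 Hz mod fs = 20 Hz.
20 Hz > fs/2 = 18 Hz, folds to fs − 20 Hz = 16 Hz.
Distinct values: {4 Hz, 8 Hz, 16 Hz}.

4 Hz, 8 Hz, 16 Hz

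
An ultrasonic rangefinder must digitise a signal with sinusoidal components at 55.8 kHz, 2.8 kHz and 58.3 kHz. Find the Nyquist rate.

Highest-frequency component: 58.3 kHz.
Nyquist rate = 2 × 58.3 kHz = 116.6 kHz.

116.6 kHz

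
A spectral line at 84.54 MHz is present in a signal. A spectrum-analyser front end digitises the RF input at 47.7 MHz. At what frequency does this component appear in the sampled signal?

10.86 MHz

84.54 MHz mod fs = 36.84 MHz.
36.84 MHz > fs/2 = 23.85 MHz, folds to fs − 36.84 MHz = 10.86 MHz.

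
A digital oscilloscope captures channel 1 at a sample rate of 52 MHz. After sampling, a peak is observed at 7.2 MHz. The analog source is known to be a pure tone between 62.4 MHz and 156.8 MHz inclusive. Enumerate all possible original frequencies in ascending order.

96.8 MHz, 111.2 MHz, 148.8 MHz

Frequencies that alias to 7.2 MHz are k·fs ± 7.2 MHz for integer k ≥ 0.
k=0: 7.2 MHz.
k=1: 44.8 MHz, 59.2 MHz.
k=2: 96.8 MHz, 111.2 MHz.
k=3: 148.8 MHz, 163.2 MHz.
k=4: 200.8 MHz, 215.2 MHz.
Within [62.4 MHz, 156.8 MHz]: 96.8 MHz, 111.2 MHz, 148.8 MHz.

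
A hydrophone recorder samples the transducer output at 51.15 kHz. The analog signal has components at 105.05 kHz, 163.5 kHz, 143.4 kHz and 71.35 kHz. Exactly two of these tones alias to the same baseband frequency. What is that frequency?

fs/2 = 25.575 kHz.
105.05 kHz mod fs = 2.75 kHz.
2.75 kHz ≤ fs/2 = 25.575 kHz, appears at 2.75 kHz.
163.5 kHz mod fs = 10.05 kHz.
10.05 kHz ≤ fs/2 = 25.575 kHz, appears at 10.05 kHz.
143.4 kHz mod fs = 41.1 kHz.
41.1 kHz > fs/2 = 25.575 kHz, folds to fs − 41.1 kHz = 10.05 kHz.
71.35 kHz mod fs = 20.2 kHz.
20.2 kHz ≤ fs/2 = 25.575 kHz, appears at 20.2 kHz.
143.4 kHz and 163.5 kHz both map to 10.05 kHz.

10.05 kHz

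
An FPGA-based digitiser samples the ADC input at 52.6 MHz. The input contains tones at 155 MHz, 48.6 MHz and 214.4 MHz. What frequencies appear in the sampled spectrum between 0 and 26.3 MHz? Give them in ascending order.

fs/2 = 26.3 MHz.
155 MHz mod fs = 49.8 MHz.
49.8 MHz > fs/2 = 26.3 MHz, folds to fs − 49.8 MHz = 2.8 MHz.
48.6 MHz > fs/2 = 26.3 MHz, folds to fs − 48.6 MHz = 4 MHz.
214.4 MHz mod fs = 4 MHz.
4 MHz ≤ fs/2 = 26.3 MHz, appears at 4 MHz.
Distinct values: {2.8 MHz, 4 MHz}.

2.8 MHz, 4 MHz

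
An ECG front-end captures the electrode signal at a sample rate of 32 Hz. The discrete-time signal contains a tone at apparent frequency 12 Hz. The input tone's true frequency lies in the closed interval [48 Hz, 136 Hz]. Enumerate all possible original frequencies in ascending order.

Frequencies that alias to 12 Hz are k·fs ± 12 Hz for integer k ≥ 0.
k=0: 12 Hz.
k=1: 20 Hz, 44 Hz.
k=2: 52 Hz, 76 Hz.
k=3: 84 Hz, 108 Hz.
k=4: 116 Hz, 140 Hz.
k=5: 148 Hz, 172 Hz.
Within [48 Hz, 136 Hz]: 52 Hz, 76 Hz, 84 Hz, 108 Hz, 116 Hz.

52 Hz, 76 Hz, 84 Hz, 108 Hz, 116 Hz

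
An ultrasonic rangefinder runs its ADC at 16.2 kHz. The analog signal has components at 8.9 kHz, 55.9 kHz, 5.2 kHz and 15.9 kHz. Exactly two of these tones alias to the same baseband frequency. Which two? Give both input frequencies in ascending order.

fs/2 = 8.1 kHz.
8.9 kHz > fs/2 = 8.1 kHz, folds to fs − 8.9 kHz = 7.3 kHz.
55.9 kHz mod fs = 7.3 kHz.
7.3 kHz ≤ fs/2 = 8.1 kHz, appears at 7.3 kHz.
5.2 kHz ≤ fs/2 = 8.1 kHz, passes unchanged.
15.9 kHz > fs/2 = 8.1 kHz, folds to fs − 15.9 kHz = 0.3 kHz.
8.9 kHz and 55.9 kHz both map to 7.3 kHz.

8.9 kHz, 55.9 kHz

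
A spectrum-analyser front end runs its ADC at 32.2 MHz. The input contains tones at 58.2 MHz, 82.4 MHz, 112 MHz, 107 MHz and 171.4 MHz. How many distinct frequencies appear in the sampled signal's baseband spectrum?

fs/2 = 16.1 MHz.
58.2 MHz mod fs = 26 MHz.
26 MHz > fs/2 = 16.1 MHz, folds to fs − 26 MHz = 6.2 MHz.
82.4 MHz mod fs = 18 MHz.
18 MHz > fs/2 = 16.1 MHz, folds to fs − 18 MHz = 14.2 MHz.
112 MHz mod fs = 15.4 MHz.
15.4 MHz ≤ fs/2 = 16.1 MHz, appears at 15.4 MHz.
107 MHz mod fs = 10.4 MHz.
10.4 MHz ≤ fs/2 = 16.1 MHz, appears at 10.4 MHz.
171.4 MHz mod fs = 10.4 MHz.
10.4 MHz ≤ fs/2 = 16.1 MHz, appears at 10.4 MHz.
Distinct values: {6.2 MHz, 10.4 MHz, 14.2 MHz, 15.4 MHz} → 4.

4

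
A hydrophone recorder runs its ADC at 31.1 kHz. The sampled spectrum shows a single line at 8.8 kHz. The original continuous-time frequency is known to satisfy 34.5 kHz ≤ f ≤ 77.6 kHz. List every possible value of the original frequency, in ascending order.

Frequencies that alias to 8.8 kHz are k·fs ± 8.8 kHz for integer k ≥ 0.
k=0: 8.8 kHz.
k=1: 22.3 kHz, 39.9 kHz.
k=2: 53.4 kHz, 71 kHz.
k=3: 84.5 kHz, 102.1 kHz.
Within [34.5 kHz, 77.6 kHz]: 39.9 kHz, 53.4 kHz, 71 kHz.

39.9 kHz, 53.4 kHz, 71 kHz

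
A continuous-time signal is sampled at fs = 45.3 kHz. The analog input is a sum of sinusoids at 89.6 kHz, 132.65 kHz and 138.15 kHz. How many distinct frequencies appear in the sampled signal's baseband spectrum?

fs/2 = 22.65 kHz.
89.6 kHz mod fs = 44.3 kHz.
44.3 kHz > fs/2 = 22.65 kHz, folds to fs − 44.3 kHz = 1 kHz.
132.65 kHz mod fs = 42.05 kHz.
42.05 kHz > fs/2 = 22.65 kHz, folds to fs − 42.05 kHz = 3.25 kHz.
138.15 kHz mod fs = 2.25 kHz.
2.25 kHz ≤ fs/2 = 22.65 kHz, appears at 2.25 kHz.
Distinct values: {1 kHz, 2.25 kHz, 3.25 kHz} → 3.

3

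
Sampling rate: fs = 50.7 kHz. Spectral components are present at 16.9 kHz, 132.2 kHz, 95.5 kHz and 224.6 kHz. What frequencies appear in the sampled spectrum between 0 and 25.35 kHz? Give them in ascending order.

5.9 kHz, 16.9 kHz, 19.9 kHz, 21.8 kHz

fs/2 = 25.35 kHz.
16.9 kHz ≤ fs/2 = 25.35 kHz, passes unchanged.
132.2 kHz mod fs = 30.8 kHz.
30.8 kHz > fs/2 = 25.35 kHz, folds to fs − 30.8 kHz = 19.9 kHz.
95.5 kHz mod fs = 44.8 kHz.
44.8 kHz > fs/2 = 25.35 kHz, folds to fs − 44.8 kHz = 5.9 kHz.
224.6 kHz mod fs = 21.8 kHz.
21.8 kHz ≤ fs/2 = 25.35 kHz, appears at 21.8 kHz.
Distinct values: {5.9 kHz, 16.9 kHz, 19.9 kHz, 21.8 kHz}.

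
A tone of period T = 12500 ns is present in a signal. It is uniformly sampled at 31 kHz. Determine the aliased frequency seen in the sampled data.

13 kHz

T = 12500 ns → f = 1/T = 80 kHz.
80 kHz mod fs = 18 kHz.
18 kHz > fs/2 = 15.5 kHz, folds to fs − 18 kHz = 13 kHz.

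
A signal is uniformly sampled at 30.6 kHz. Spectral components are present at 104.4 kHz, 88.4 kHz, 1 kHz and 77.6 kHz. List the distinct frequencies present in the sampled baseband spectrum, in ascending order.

1 kHz, 3.4 kHz, 12.6 kHz, 14.2 kHz

fs/2 = 15.3 kHz.
104.4 kHz mod fs = 12.6 kHz.
12.6 kHz ≤ fs/2 = 15.3 kHz, appears at 12.6 kHz.
88.4 kHz mod fs = 27.2 kHz.
27.2 kHz > fs/2 = 15.3 kHz, folds to fs − 27.2 kHz = 3.4 kHz.
1 kHz ≤ fs/2 = 15.3 kHz, passes unchanged.
77.6 kHz mod fs = 16.4 kHz.
16.4 kHz > fs/2 = 15.3 kHz, folds to fs − 16.4 kHz = 14.2 kHz.
Distinct values: {1 kHz, 3.4 kHz, 12.6 kHz, 14.2 kHz}.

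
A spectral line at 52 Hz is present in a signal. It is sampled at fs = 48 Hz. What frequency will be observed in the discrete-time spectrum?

4 Hz

52 Hz mod fs = 4 Hz.
4 Hz ≤ fs/2 = 24 Hz, appears at 4 Hz.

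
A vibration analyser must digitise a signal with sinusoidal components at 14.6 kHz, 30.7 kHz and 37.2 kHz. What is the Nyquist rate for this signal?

74.4 kHz

Highest-frequency component: 37.2 kHz.
Nyquist rate = 2 × 37.2 kHz = 74.4 kHz.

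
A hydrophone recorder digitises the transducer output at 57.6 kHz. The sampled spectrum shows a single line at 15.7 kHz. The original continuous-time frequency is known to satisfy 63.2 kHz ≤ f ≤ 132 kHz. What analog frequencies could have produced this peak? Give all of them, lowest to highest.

73.3 kHz, 99.5 kHz, 130.9 kHz

Frequencies that alias to 15.7 kHz are k·fs ± 15.7 kHz for integer k ≥ 0.
k=0: 15.7 kHz.
k=1: 41.9 kHz, 73.3 kHz.
k=2: 99.5 kHz, 130.9 kHz.
k=3: 157.1 kHz, 188.5 kHz.
Within [63.2 kHz, 132 kHz]: 73.3 kHz, 99.5 kHz, 130.9 kHz.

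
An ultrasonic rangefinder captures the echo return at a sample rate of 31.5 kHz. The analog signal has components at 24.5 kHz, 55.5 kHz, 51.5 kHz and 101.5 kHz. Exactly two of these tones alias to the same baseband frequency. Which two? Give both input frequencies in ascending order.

24.5 kHz, 101.5 kHz

fs/2 = 15.75 kHz.
24.5 kHz > fs/2 = 15.75 kHz, folds to fs − 24.5 kHz = 7 kHz.
55.5 kHz mod fs = 24 kHz.
24 kHz > fs/2 = 15.75 kHz, folds to fs − 24 kHz = 7.5 kHz.
51.5 kHz mod fs = 20 kHz.
20 kHz > fs/2 = 15.75 kHz, folds to fs − 20 kHz = 11.5 kHz.
101.5 kHz mod fs = 7 kHz.
7 kHz ≤ fs/2 = 15.75 kHz, appears at 7 kHz.
24.5 kHz and 101.5 kHz both map to 7 kHz.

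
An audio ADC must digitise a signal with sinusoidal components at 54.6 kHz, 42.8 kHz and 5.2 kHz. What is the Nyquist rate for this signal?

109.2 kHz

Highest-frequency component: 54.6 kHz.
Nyquist rate = 2 × 54.6 kHz = 109.2 kHz.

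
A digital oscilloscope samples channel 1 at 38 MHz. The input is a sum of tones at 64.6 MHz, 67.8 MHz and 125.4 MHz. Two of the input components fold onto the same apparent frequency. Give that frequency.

11.4 MHz

fs/2 = 19 MHz.
64.6 MHz mod fs = 26.6 MHz.
26.6 MHz > fs/2 = 19 MHz, folds to fs − 26.6 MHz = 11.4 MHz.
67.8 MHz mod fs = 29.8 MHz.
29.8 MHz > fs/2 = 19 MHz, folds to fs − 29.8 MHz = 8.2 MHz.
125.4 MHz mod fs = 11.4 MHz.
11.4 MHz ≤ fs/2 = 19 MHz, appears at 11.4 MHz.
64.6 MHz and 125.4 MHz both map to 11.4 MHz.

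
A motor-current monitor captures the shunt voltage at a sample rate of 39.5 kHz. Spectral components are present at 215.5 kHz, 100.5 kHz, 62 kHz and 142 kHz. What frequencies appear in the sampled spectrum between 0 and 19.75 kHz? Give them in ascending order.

fs/2 = 19.75 kHz.
215.5 kHz mod fs = 18 kHz.
18 kHz ≤ fs/2 = 19.75 kHz, appears at 18 kHz.
100.5 kHz mod fs = 21.5 kHz.
21.5 kHz > fs/2 = 19.75 kHz, folds to fs − 21.5 kHz = 18 kHz.
62 kHz mod fs = 22.5 kHz.
22.5 kHz > fs/2 = 19.75 kHz, folds to fs − 22.5 kHz = 17 kHz.
142 kHz mod fs = 23.5 kHz.
23.5 kHz > fs/2 = 19.75 kHz, folds to fs − 23.5 kHz = 16 kHz.
Distinct values: {16 kHz, 17 kHz, 18 kHz}.

16 kHz, 17 kHz, 18 kHz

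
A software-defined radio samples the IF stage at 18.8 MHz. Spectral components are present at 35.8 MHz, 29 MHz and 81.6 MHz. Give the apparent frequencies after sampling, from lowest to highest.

fs/2 = 9.4 MHz.
35.8 MHz mod fs = 17 MHz.
17 MHz > fs/2 = 9.4 MHz, folds to fs − 17 MHz = 1.8 MHz.
29 MHz mod fs = 10.2 MHz.
10.2 MHz > fs/2 = 9.4 MHz, folds to fs − 10.2 MHz = 8.6 MHz.
81.6 MHz mod fs = 6.4 MHz.
6.4 MHz ≤ fs/2 = 9.4 MHz, appears at 6.4 MHz.
Distinct values: {1.8 MHz, 6.4 MHz, 8.6 MHz}.

1.8 MHz, 6.4 MHz, 8.6 MHz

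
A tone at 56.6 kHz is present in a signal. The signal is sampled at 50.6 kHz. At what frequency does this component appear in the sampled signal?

6 kHz

56.6 kHz mod fs = 6 kHz.
6 kHz ≤ fs/2 = 25.3 kHz, appears at 6 kHz.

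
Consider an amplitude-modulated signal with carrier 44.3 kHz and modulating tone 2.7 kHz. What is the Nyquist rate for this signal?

AM sidebands sit at fc ± fm = 41.6 kHz and 47 kHz.
Highest-frequency component: 47 kHz.
Nyquist rate = 2 × 47 kHz = 94 kHz.

94 kHz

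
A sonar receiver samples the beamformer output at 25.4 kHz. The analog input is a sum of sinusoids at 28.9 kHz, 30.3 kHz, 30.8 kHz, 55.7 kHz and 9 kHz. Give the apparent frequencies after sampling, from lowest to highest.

3.5 kHz, 4.9 kHz, 5.4 kHz, 9 kHz

fs/2 = 12.7 kHz.
28.9 kHz mod fs = 3.5 kHz.
3.5 kHz ≤ fs/2 = 12.7 kHz, appears at 3.5 kHz.
30.3 kHz mod fs = 4.9 kHz.
4.9 kHz ≤ fs/2 = 12.7 kHz, appears at 4.9 kHz.
30.8 kHz mod fs = 5.4 kHz.
5.4 kHz ≤ fs/2 = 12.7 kHz, appears at 5.4 kHz.
55.7 kHz mod fs = 4.9 kHz.
4.9 kHz ≤ fs/2 = 12.7 kHz, appears at 4.9 kHz.
9 kHz ≤ fs/2 = 12.7 kHz, passes unchanged.
Distinct values: {3.5 kHz, 4.9 kHz, 5.4 kHz, 9 kHz}.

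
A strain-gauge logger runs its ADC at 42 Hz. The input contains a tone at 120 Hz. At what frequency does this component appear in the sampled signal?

6 Hz

120 Hz mod fs = 36 Hz.
36 Hz > fs/2 = 21 Hz, folds to fs − 36 Hz = 6 Hz.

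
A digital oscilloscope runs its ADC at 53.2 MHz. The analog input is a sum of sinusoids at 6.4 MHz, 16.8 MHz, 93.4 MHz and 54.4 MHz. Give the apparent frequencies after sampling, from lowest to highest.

fs/2 = 26.6 MHz.
6.4 MHz ≤ fs/2 = 26.6 MHz, passes unchanged.
16.8 MHz ≤ fs/2 = 26.6 MHz, passes unchanged.
93.4 MHz mod fs = 40.2 MHz.
40.2 MHz > fs/2 = 26.6 MHz, folds to fs − 40.2 MHz = 13 MHz.
54.4 MHz mod fs = 1.2 MHz.
1.2 MHz ≤ fs/2 = 26.6 MHz, appears at 1.2 MHz.
Distinct values: {1.2 MHz, 6.4 MHz, 13 MHz, 16.8 MHz}.

1.2 MHz, 6.4 MHz, 13 MHz, 16.8 MHz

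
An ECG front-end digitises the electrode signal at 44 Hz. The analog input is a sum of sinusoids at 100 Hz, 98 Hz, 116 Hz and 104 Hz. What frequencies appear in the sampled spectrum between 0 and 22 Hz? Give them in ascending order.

10 Hz, 12 Hz, 16 Hz

fs/2 = 22 Hz.
100 Hz mod fs = 12 Hz.
12 Hz ≤ fs/2 = 22 Hz, appears at 12 Hz.
98 Hz mod fs = 10 Hz.
10 Hz ≤ fs/2 = 22 Hz, appears at 10 Hz.
116 Hz mod fs = 28 Hz.
28 Hz > fs/2 = 22 Hz, folds to fs − 28 Hz = 16 Hz.
104 Hz mod fs = 16 Hz.
16 Hz ≤ fs/2 = 22 Hz, appears at 16 Hz.
Distinct values: {10 Hz, 12 Hz, 16 Hz}.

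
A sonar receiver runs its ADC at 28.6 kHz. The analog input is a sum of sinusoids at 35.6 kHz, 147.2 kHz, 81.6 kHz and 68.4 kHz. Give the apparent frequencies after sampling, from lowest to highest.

fs/2 = 14.3 kHz.
35.6 kHz mod fs = 7 kHz.
7 kHz ≤ fs/2 = 14.3 kHz, appears at 7 kHz.
147.2 kHz mod fs = 4.2 kHz.
4.2 kHz ≤ fs/2 = 14.3 kHz, appears at 4.2 kHz.
81.6 kHz mod fs = 24.4 kHz.
24.4 kHz > fs/2 = 14.3 kHz, folds to fs − 24.4 kHz = 4.2 kHz.
68.4 kHz mod fs = 11.2 kHz.
11.2 kHz ≤ fs/2 = 14.3 kHz, appears at 11.2 kHz.
Distinct values: {4.2 kHz, 7 kHz, 11.2 kHz}.

4.2 kHz, 7 kHz, 11.2 kHz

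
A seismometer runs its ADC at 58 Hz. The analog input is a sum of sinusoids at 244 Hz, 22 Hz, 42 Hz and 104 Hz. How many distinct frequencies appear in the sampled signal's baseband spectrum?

fs/2 = 29 Hz.
244 Hz mod fs = 12 Hz.
12 Hz ≤ fs/2 = 29 Hz, appears at 12 Hz.
22 Hz ≤ fs/2 = 29 Hz, passes unchanged.
42 Hz > fs/2 = 29 Hz, folds to fs − 42 Hz = 16 Hz.
104 Hz mod fs = 46 Hz.
46 Hz > fs/2 = 29 Hz, folds to fs − 46 Hz = 12 Hz.
Distinct values: {12 Hz, 16 Hz, 22 Hz} → 3.

3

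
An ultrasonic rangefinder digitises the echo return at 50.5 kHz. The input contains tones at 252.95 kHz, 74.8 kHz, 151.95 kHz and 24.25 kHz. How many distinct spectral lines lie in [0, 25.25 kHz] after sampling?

fs/2 = 25.25 kHz.
252.95 kHz mod fs = 0.45 kHz.
0.45 kHz ≤ fs/2 = 25.25 kHz, appears at 0.45 kHz.
74.8 kHz mod fs = 24.3 kHz.
24.3 kHz ≤ fs/2 = 25.25 kHz, appears at 24.3 kHz.
151.95 kHz mod fs = 0.45 kHz.
0.45 kHz ≤ fs/2 = 25.25 kHz, appears at 0.45 kHz.
24.25 kHz ≤ fs/2 = 25.25 kHz, passes unchanged.
Distinct values: {0.45 kHz, 24.25 kHz, 24.3 kHz} → 3.

3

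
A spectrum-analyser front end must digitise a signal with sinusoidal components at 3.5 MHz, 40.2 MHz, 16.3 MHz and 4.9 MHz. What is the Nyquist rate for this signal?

80.4 MHz

Highest-frequency component: 40.2 MHz.
Nyquist rate = 2 × 40.2 MHz = 80.4 MHz.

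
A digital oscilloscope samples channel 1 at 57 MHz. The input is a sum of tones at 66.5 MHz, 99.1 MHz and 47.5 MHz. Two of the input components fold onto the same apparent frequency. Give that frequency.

9.5 MHz

fs/2 = 28.5 MHz.
66.5 MHz mod fs = 9.5 MHz.
9.5 MHz ≤ fs/2 = 28.5 MHz, appears at 9.5 MHz.
99.1 MHz mod fs = 42.1 MHz.
42.1 MHz > fs/2 = 28.5 MHz, folds to fs − 42.1 MHz = 14.9 MHz.
47.5 MHz > fs/2 = 28.5 MHz, folds to fs − 47.5 MHz = 9.5 MHz.
47.5 MHz and 66.5 MHz both map to 9.5 MHz.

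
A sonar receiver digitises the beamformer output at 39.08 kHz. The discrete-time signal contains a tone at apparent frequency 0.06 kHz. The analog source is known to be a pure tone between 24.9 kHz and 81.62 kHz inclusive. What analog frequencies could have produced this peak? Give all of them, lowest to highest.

39.02 kHz, 39.14 kHz, 78.1 kHz, 78.22 kHz

Frequencies that alias to 0.06 kHz are k·fs ± 0.06 kHz for integer k ≥ 0.
k=0: 0.06 kHz.
k=1: 39.02 kHz, 39.14 kHz.
k=2: 78.1 kHz, 78.22 kHz.
k=3: 117.18 kHz, 117.3 kHz.
Within [24.9 kHz, 81.62 kHz]: 39.02 kHz, 39.14 kHz, 78.1 kHz, 78.22 kHz.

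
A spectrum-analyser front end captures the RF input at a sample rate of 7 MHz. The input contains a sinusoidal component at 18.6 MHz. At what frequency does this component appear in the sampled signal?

2.4 MHz

18.6 MHz mod fs = 4.6 MHz.
4.6 MHz > fs/2 = 3.5 MHz, folds to fs − 4.6 MHz = 2.4 MHz.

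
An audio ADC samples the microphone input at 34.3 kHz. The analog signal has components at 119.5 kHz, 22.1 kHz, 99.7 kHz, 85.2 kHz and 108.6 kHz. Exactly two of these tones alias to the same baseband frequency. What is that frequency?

fs/2 = 17.15 kHz.
119.5 kHz mod fs = 16.6 kHz.
16.6 kHz ≤ fs/2 = 17.15 kHz, appears at 16.6 kHz.
22.1 kHz > fs/2 = 17.15 kHz, folds to fs − 22.1 kHz = 12.2 kHz.
99.7 kHz mod fs = 31.1 kHz.
31.1 kHz > fs/2 = 17.15 kHz, folds to fs − 31.1 kHz = 3.2 kHz.
85.2 kHz mod fs = 16.6 kHz.
16.6 kHz ≤ fs/2 = 17.15 kHz, appears at 16.6 kHz.
108.6 kHz mod fs = 5.7 kHz.
5.7 kHz ≤ fs/2 = 17.15 kHz, appears at 5.7 kHz.
85.2 kHz and 119.5 kHz both map to 16.6 kHz.

16.6 kHz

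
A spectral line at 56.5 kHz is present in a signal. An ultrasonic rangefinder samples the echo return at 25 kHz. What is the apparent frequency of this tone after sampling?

56.5 kHz mod fs = 6.5 kHz.
6.5 kHz ≤ fs/2 = 12.5 kHz, appears at 6.5 kHz.

6.5 kHz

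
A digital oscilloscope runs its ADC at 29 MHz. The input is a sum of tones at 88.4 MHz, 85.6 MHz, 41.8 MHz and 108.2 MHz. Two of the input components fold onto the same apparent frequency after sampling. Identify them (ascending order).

85.6 MHz, 88.4 MHz

fs/2 = 14.5 MHz.
88.4 MHz mod fs = 1.4 MHz.
1.4 MHz ≤ fs/2 = 14.5 MHz, appears at 1.4 MHz.
85.6 MHz mod fs = 27.6 MHz.
27.6 MHz > fs/2 = 14.5 MHz, folds to fs − 27.6 MHz = 1.4 MHz.
41.8 MHz mod fs = 12.8 MHz.
12.8 MHz ≤ fs/2 = 14.5 MHz, appears at 12.8 MHz.
108.2 MHz mod fs = 21.2 MHz.
21.2 MHz > fs/2 = 14.5 MHz, folds to fs − 21.2 MHz = 7.8 MHz.
85.6 MHz and 88.4 MHz both map to 1.4 MHz.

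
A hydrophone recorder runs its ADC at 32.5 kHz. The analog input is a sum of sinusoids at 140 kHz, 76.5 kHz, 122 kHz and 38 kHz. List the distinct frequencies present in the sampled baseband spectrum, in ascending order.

fs/2 = 16.25 kHz.
140 kHz mod fs = 10 kHz.
10 kHz ≤ fs/2 = 16.25 kHz, appears at 10 kHz.
76.5 kHz mod fs = 11.5 kHz.
11.5 kHz ≤ fs/2 = 16.25 kHz, appears at 11.5 kHz.
122 kHz mod fs = 24.5 kHz.
24.5 kHz > fs/2 = 16.25 kHz, folds to fs − 24.5 kHz = 8 kHz.
38 kHz mod fs = 5.5 kHz.
5.5 kHz ≤ fs/2 = 16.25 kHz, appears at 5.5 kHz.
Distinct values: {5.5 kHz, 8 kHz, 10 kHz, 11.5 kHz}.

5.5 kHz, 8 kHz, 10 kHz, 11.5 kHz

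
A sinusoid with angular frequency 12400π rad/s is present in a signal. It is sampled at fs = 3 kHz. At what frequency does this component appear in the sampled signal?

ω = 12400π rad/s → f = ω/(2π) = 6200 Hz = 6.2 kHz.
6.2 kHz mod fs = 0.2 kHz.
0.2 kHz ≤ fs/2 = 1.5 kHz, appears at 0.2 kHz.

0.2 kHz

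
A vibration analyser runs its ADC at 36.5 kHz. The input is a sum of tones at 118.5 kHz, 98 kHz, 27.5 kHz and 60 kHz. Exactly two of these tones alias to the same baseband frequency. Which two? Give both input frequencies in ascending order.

fs/2 = 18.25 kHz.
118.5 kHz mod fs = 9 kHz.
9 kHz ≤ fs/2 = 18.25 kHz, appears at 9 kHz.
98 kHz mod fs = 25 kHz.
25 kHz > fs/2 = 18.25 kHz, folds to fs − 25 kHz = 11.5 kHz.
27.5 kHz > fs/2 = 18.25 kHz, folds to fs − 27.5 kHz = 9 kHz.
60 kHz mod fs = 23.5 kHz.
23.5 kHz > fs/2 = 18.25 kHz, folds to fs − 23.5 kHz = 13 kHz.
27.5 kHz and 118.5 kHz both map to 9 kHz.

27.5 kHz, 118.5 kHz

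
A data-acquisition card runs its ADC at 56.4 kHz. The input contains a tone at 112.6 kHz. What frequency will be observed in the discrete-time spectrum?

112.6 kHz mod fs = 56.2 kHz.
56.2 kHz > fs/2 = 28.2 kHz, folds to fs − 56.2 kHz = 0.2 kHz.

0.2 kHz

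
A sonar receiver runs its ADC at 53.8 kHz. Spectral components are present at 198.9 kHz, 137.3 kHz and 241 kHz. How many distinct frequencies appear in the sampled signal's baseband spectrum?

3

fs/2 = 26.9 kHz.
198.9 kHz mod fs = 37.5 kHz.
37.5 kHz > fs/2 = 26.9 kHz, folds to fs − 37.5 kHz = 16.3 kHz.
137.3 kHz mod fs = 29.7 kHz.
29.7 kHz > fs/2 = 26.9 kHz, folds to fs − 29.7 kHz = 24.1 kHz.
241 kHz mod fs = 25.8 kHz.
25.8 kHz ≤ fs/2 = 26.9 kHz, appears at 25.8 kHz.
Distinct values: {16.3 kHz, 24.1 kHz, 25.8 kHz} → 3.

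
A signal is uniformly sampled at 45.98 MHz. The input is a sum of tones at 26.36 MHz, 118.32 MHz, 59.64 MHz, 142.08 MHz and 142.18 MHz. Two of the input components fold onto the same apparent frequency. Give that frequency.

fs/2 = 22.99 MHz.
26.36 MHz > fs/2 = 22.99 MHz, folds to fs − 26.36 MHz = 19.62 MHz.
118.32 MHz mod fs = 26.36 MHz.
26.36 MHz > fs/2 = 22.99 MHz, folds to fs − 26.36 MHz = 19.62 MHz.
59.64 MHz mod fs = 13.66 MHz.
13.66 MHz ≤ fs/2 = 22.99 MHz, appears at 13.66 MHz.
142.08 MHz mod fs = 4.14 MHz.
4.14 MHz ≤ fs/2 = 22.99 MHz, appears at 4.14 MHz.
142.18 MHz mod fs = 4.24 MHz.
4.24 MHz ≤ fs/2 = 22.99 MHz, appears at 4.24 MHz.
26.36 MHz and 118.32 MHz both map to 19.62 MHz.

19.62 MHz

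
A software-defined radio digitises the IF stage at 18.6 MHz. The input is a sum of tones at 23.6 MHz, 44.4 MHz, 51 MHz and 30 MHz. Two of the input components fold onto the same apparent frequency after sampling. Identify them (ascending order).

fs/2 = 9.3 MHz.
23.6 MHz mod fs = 5 MHz.
5 MHz ≤ fs/2 = 9.3 MHz, appears at 5 MHz.
44.4 MHz mod fs = 7.2 MHz.
7.2 MHz ≤ fs/2 = 9.3 MHz, appears at 7.2 MHz.
51 MHz mod fs = 13.8 MHz.
13.8 MHz > fs/2 = 9.3 MHz, folds to fs − 13.8 MHz = 4.8 MHz.
30 MHz mod fs = 11.4 MHz.
11.4 MHz > fs/2 = 9.3 MHz, folds to fs − 11.4 MHz = 7.2 MHz.
30 MHz and 44.4 MHz both map to 7.2 MHz.

30 MHz, 44.4 MHz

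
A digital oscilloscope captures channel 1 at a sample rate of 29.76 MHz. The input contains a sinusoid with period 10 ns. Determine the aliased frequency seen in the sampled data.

10.72 MHz

T = 10 ns → f = 1/T = 100 MHz.
100 MHz mod fs = 10.72 MHz.
10.72 MHz ≤ fs/2 = 14.88 MHz, appears at 10.72 MHz.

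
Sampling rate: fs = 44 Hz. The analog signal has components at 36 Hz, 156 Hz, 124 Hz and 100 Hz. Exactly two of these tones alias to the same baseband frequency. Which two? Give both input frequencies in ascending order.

fs/2 = 22 Hz.
36 Hz > fs/2 = 22 Hz, folds to fs − 36 Hz = 8 Hz.
156 Hz mod fs = 24 Hz.
24 Hz > fs/2 = 22 Hz, folds to fs − 24 Hz = 20 Hz.
124 Hz mod fs = 36 Hz.
36 Hz > fs/2 = 22 Hz, folds to fs − 36 Hz = 8 Hz.
100 Hz mod fs = 12 Hz.
12 Hz ≤ fs/2 = 22 Hz, appears at 12 Hz.
36 Hz and 124 Hz both map to 8 Hz.

36 Hz, 124 Hz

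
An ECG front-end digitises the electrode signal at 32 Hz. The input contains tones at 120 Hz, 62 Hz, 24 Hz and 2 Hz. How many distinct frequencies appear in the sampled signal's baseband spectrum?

2

fs/2 = 16 Hz.
120 Hz mod fs = 24 Hz.
24 Hz > fs/2 = 16 Hz, folds to fs − 24 Hz = 8 Hz.
62 Hz mod fs = 30 Hz.
30 Hz > fs/2 = 16 Hz, folds to fs − 30 Hz = 2 Hz.
24 Hz > fs/2 = 16 Hz, folds to fs − 24 Hz = 8 Hz.
2 Hz ≤ fs/2 = 16 Hz, passes unchanged.
Distinct values: {2 Hz, 8 Hz} → 2.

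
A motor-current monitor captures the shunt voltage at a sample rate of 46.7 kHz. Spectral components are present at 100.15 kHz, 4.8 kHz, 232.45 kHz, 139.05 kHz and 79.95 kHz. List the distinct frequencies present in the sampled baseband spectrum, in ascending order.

1.05 kHz, 4.8 kHz, 6.75 kHz, 13.45 kHz

fs/2 = 23.35 kHz.
100.15 kHz mod fs = 6.75 kHz.
6.75 kHz ≤ fs/2 = 23.35 kHz, appears at 6.75 kHz.
4.8 kHz ≤ fs/2 = 23.35 kHz, passes unchanged.
232.45 kHz mod fs = 45.65 kHz.
45.65 kHz > fs/2 = 23.35 kHz, folds to fs − 45.65 kHz = 1.05 kHz.
139.05 kHz mod fs = 45.65 kHz.
45.65 kHz > fs/2 = 23.35 kHz, folds to fs − 45.65 kHz = 1.05 kHz.
79.95 kHz mod fs = 33.25 kHz.
33.25 kHz > fs/2 = 23.35 kHz, folds to fs − 33.25 kHz = 13.45 kHz.
Distinct values: {1.05 kHz, 4.8 kHz, 6.75 kHz, 13.45 kHz}.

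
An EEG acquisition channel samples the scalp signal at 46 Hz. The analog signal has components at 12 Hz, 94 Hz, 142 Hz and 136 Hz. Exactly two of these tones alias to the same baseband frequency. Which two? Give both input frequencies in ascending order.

fs/2 = 23 Hz.
12 Hz ≤ fs/2 = 23 Hz, passes unchanged.
94 Hz mod fs = 2 Hz.
2 Hz ≤ fs/2 = 23 Hz, appears at 2 Hz.
142 Hz mod fs = 4 Hz.
4 Hz ≤ fs/2 = 23 Hz, appears at 4 Hz.
136 Hz mod fs = 44 Hz.
44 Hz > fs/2 = 23 Hz, folds to fs − 44 Hz = 2 Hz.
94 Hz and 136 Hz both map to 2 Hz.

94 Hz, 136 Hz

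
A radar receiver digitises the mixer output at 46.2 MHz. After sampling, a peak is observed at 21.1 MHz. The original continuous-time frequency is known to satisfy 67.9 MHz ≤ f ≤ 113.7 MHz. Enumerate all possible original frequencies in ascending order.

Frequencies that alias to 21.1 MHz are k·fs ± 21.1 MHz for integer k ≥ 0.
k=0: 21.1 MHz.
k=1: 25.1 MHz, 67.3 MHz.
k=2: 71.3 MHz, 113.5 MHz.
k=3: 117.5 MHz, 159.7 MHz.
Within [67.9 MHz, 113.7 MHz]: 71.3 MHz, 113.5 MHz.

71.3 MHz, 113.5 MHz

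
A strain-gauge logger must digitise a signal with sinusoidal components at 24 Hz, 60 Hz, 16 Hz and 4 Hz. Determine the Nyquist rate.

120 Hz

Highest-frequency component: 60 Hz.
Nyquist rate = 2 × 60 Hz = 120 Hz.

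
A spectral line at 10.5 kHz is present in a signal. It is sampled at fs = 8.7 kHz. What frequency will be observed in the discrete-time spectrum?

10.5 kHz mod fs = 1.8 kHz.
1.8 kHz ≤ fs/2 = 4.35 kHz, appears at 1.8 kHz.

1.8 kHz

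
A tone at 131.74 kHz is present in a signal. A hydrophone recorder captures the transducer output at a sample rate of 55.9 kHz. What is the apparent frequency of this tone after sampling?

19.94 kHz

131.74 kHz mod fs = 19.94 kHz.
19.94 kHz ≤ fs/2 = 27.95 kHz, appears at 19.94 kHz.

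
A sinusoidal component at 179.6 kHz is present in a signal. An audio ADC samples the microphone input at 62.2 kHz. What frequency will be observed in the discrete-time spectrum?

7 kHz

179.6 kHz mod fs = 55.2 kHz.
55.2 kHz > fs/2 = 31.1 kHz, folds to fs − 55.2 kHz = 7 kHz.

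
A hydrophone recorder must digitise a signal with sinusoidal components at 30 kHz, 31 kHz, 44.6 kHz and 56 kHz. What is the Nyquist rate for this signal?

Highest-frequency component: 56 kHz.
Nyquist rate = 2 × 56 kHz = 112 kHz.

112 kHz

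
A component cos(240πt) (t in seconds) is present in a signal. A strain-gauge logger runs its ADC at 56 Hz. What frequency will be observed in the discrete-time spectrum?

ω = 240π rad/s → f = ω/(2π) = 120 Hz.
120 Hz mod fs = 8 Hz.
8 Hz ≤ fs/2 = 28 Hz, appears at 8 Hz.

8 Hz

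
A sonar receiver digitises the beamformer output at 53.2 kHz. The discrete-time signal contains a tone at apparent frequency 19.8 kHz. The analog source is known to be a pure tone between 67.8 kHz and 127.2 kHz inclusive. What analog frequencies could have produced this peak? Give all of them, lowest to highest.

Frequencies that alias to 19.8 kHz are k·fs ± 19.8 kHz for integer k ≥ 0.
k=0: 19.8 kHz.
k=1: 33.4 kHz, 73 kHz.
k=2: 86.6 kHz, 126.2 kHz.
k=3: 139.8 kHz, 179.4 kHz.
Within [67.8 kHz, 127.2 kHz]: 73 kHz, 86.6 kHz, 126.2 kHz.

73 kHz, 86.6 kHz, 126.2 kHz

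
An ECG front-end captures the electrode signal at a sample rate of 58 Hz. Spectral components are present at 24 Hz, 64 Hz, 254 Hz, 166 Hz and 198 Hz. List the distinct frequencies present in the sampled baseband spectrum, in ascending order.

6 Hz, 8 Hz, 22 Hz, 24 Hz

fs/2 = 29 Hz.
24 Hz ≤ fs/2 = 29 Hz, passes unchanged.
64 Hz mod fs = 6 Hz.
6 Hz ≤ fs/2 = 29 Hz, appears at 6 Hz.
254 Hz mod fs = 22 Hz.
22 Hz ≤ fs/2 = 29 Hz, appears at 22 Hz.
166 Hz mod fs = 50 Hz.
50 Hz > fs/2 = 29 Hz, folds to fs − 50 Hz = 8 Hz.
198 Hz mod fs = 24 Hz.
24 Hz ≤ fs/2 = 29 Hz, appears at 24 Hz.
Distinct values: {6 Hz, 8 Hz, 22 Hz, 24 Hz}.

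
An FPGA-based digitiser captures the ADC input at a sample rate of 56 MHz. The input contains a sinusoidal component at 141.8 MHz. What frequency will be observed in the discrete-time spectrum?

26.2 MHz

141.8 MHz mod fs = 29.8 MHz.
29.8 MHz > fs/2 = 28 MHz, folds to fs − 29.8 MHz = 26.2 MHz.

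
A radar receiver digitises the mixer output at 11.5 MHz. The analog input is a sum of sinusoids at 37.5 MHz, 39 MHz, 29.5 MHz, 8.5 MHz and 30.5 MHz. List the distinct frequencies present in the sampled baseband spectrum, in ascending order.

3 MHz, 4 MHz, 4.5 MHz, 5 MHz

fs/2 = 5.75 MHz.
37.5 MHz mod fs = 3 MHz.
3 MHz ≤ fs/2 = 5.75 MHz, appears at 3 MHz.
39 MHz mod fs = 4.5 MHz.
4.5 MHz ≤ fs/2 = 5.75 MHz, appears at 4.5 MHz.
29.5 MHz mod fs = 6.5 MHz.
6.5 MHz > fs/2 = 5.75 MHz, folds to fs − 6.5 MHz = 5 MHz.
8.5 MHz > fs/2 = 5.75 MHz, folds to fs − 8.5 MHz = 3 MHz.
30.5 MHz mod fs = 7.5 MHz.
7.5 MHz > fs/2 = 5.75 MHz, folds to fs − 7.5 MHz = 4 MHz.
Distinct values: {3 MHz, 4 MHz, 4.5 MHz, 5 MHz}.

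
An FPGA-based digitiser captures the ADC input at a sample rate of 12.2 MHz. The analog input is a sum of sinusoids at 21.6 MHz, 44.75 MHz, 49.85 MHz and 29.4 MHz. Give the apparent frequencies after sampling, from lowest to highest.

1.05 MHz, 2.8 MHz, 4.05 MHz, 5 MHz

fs/2 = 6.1 MHz.
21.6 MHz mod fs = 9.4 MHz.
9.4 MHz > fs/2 = 6.1 MHz, folds to fs − 9.4 MHz = 2.8 MHz.
44.75 MHz mod fs = 8.15 MHz.
8.15 MHz > fs/2 = 6.1 MHz, folds to fs − 8.15 MHz = 4.05 MHz.
49.85 MHz mod fs = 1.05 MHz.
1.05 MHz ≤ fs/2 = 6.1 MHz, appears at 1.05 MHz.
29.4 MHz mod fs = 5 MHz.
5 MHz ≤ fs/2 = 6.1 MHz, appears at 5 MHz.
Distinct values: {1.05 MHz, 2.8 MHz, 4.05 MHz, 5 MHz}.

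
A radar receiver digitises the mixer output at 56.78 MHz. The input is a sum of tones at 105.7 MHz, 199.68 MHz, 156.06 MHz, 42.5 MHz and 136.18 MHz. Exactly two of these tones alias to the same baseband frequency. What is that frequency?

fs/2 = 28.39 MHz.
105.7 MHz mod fs = 48.92 MHz.
48.92 MHz > fs/2 = 28.39 MHz, folds to fs − 48.92 MHz = 7.86 MHz.
199.68 MHz mod fs = 29.34 MHz.
29.34 MHz > fs/2 = 28.39 MHz, folds to fs − 29.34 MHz = 27.44 MHz.
156.06 MHz mod fs = 42.5 MHz.
42.5 MHz > fs/2 = 28.39 MHz, folds to fs − 42.5 MHz = 14.28 MHz.
42.5 MHz > fs/2 = 28.39 MHz, folds to fs − 42.5 MHz = 14.28 MHz.
136.18 MHz mod fs = 22.62 MHz.
22.62 MHz ≤ fs/2 = 28.39 MHz, appears at 22.62 MHz.
42.5 MHz and 156.06 MHz both map to 14.28 MHz.

14.28 MHz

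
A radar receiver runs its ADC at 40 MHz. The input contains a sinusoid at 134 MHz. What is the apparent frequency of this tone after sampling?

134 MHz mod fs = 14 MHz.
14 MHz ≤ fs/2 = 20 MHz, appears at 14 MHz.

14 MHz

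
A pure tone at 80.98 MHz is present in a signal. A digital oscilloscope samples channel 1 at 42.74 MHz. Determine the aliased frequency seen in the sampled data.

80.98 MHz mod fs = 38.24 MHz.
38.24 MHz > fs/2 = 21.37 MHz, folds to fs − 38.24 MHz = 4.5 MHz.

4.5 MHz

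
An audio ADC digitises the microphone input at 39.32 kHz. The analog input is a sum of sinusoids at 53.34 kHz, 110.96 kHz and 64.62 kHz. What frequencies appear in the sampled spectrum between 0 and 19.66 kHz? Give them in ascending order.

7 kHz, 14.02 kHz

fs/2 = 19.66 kHz.
53.34 kHz mod fs = 14.02 kHz.
14.02 kHz ≤ fs/2 = 19.66 kHz, appears at 14.02 kHz.
110.96 kHz mod fs = 32.32 kHz.
32.32 kHz > fs/2 = 19.66 kHz, folds to fs − 32.32 kHz = 7 kHz.
64.62 kHz mod fs = 25.3 kHz.
25.3 kHz > fs/2 = 19.66 kHz, folds to fs − 25.3 kHz = 14.02 kHz.
Distinct values: {7 kHz, 14.02 kHz}.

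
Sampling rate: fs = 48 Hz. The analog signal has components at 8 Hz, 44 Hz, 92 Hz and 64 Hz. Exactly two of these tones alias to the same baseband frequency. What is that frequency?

fs/2 = 24 Hz.
8 Hz ≤ fs/2 = 24 Hz, passes unchanged.
44 Hz > fs/2 = 24 Hz, folds to fs − 44 Hz = 4 Hz.
92 Hz mod fs = 44 Hz.
44 Hz > fs/2 = 24 Hz, folds to fs − 44 Hz = 4 Hz.
64 Hz mod fs = 16 Hz.
16 Hz ≤ fs/2 = 24 Hz, appears at 16 Hz.
44 Hz and 92 Hz both map to 4 Hz.

4 Hz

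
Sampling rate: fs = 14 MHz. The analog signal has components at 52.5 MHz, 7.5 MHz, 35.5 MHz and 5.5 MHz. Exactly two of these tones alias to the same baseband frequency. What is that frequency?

fs/2 = 7 MHz.
52.5 MHz mod fs = 10.5 MHz.
10.5 MHz > fs/2 = 7 MHz, folds to fs − 10.5 MHz = 3.5 MHz.
7.5 MHz > fs/2 = 7 MHz, folds to fs − 7.5 MHz = 6.5 MHz.
35.5 MHz mod fs = 7.5 MHz.
7.5 MHz > fs/2 = 7 MHz, folds to fs − 7.5 MHz = 6.5 MHz.
5.5 MHz ≤ fs/2 = 7 MHz, passes unchanged.
7.5 MHz and 35.5 MHz both map to 6.5 MHz.

6.5 MHz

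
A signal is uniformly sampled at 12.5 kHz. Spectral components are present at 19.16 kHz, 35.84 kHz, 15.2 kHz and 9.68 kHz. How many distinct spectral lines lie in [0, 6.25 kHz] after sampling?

4

fs/2 = 6.25 kHz.
19.16 kHz mod fs = 6.66 kHz.
6.66 kHz > fs/2 = 6.25 kHz, folds to fs − 6.66 kHz = 5.84 kHz.
35.84 kHz mod fs = 10.84 kHz.
10.84 kHz > fs/2 = 6.25 kHz, folds to fs − 10.84 kHz = 1.66 kHz.
15.2 kHz mod fs = 2.7 kHz.
2.7 kHz ≤ fs/2 = 6.25 kHz, appears at 2.7 kHz.
9.68 kHz > fs/2 = 6.25 kHz, folds to fs − 9.68 kHz = 2.82 kHz.
Distinct values: {1.66 kHz, 2.7 kHz, 2.82 kHz, 5.84 kHz} → 4.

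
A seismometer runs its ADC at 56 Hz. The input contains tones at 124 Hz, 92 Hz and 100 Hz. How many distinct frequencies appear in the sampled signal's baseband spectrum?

2

fs/2 = 28 Hz.
124 Hz mod fs = 12 Hz.
12 Hz ≤ fs/2 = 28 Hz, appears at 12 Hz.
92 Hz mod fs = 36 Hz.
36 Hz > fs/2 = 28 Hz, folds to fs − 36 Hz = 20 Hz.
100 Hz mod fs = 44 Hz.
44 Hz > fs/2 = 28 Hz, folds to fs − 44 Hz = 12 Hz.
Distinct values: {12 Hz, 20 Hz} → 2.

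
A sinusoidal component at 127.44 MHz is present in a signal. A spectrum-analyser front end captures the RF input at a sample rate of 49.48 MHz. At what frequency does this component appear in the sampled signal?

127.44 MHz mod fs = 28.48 MHz.
28.48 MHz > fs/2 = 24.74 MHz, folds to fs − 28.48 MHz = 21 MHz.

21 MHz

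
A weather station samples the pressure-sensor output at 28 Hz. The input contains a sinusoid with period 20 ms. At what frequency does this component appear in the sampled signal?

6 Hz

T = 20 ms → f = 1/T = 50 Hz.
50 Hz mod fs = 22 Hz.
22 Hz > fs/2 = 14 Hz, folds to fs − 22 Hz = 6 Hz.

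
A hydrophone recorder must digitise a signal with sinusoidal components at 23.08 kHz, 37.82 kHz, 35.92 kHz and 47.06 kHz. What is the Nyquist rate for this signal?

Highest-frequency component: 47.06 kHz.
Nyquist rate = 2 × 47.06 kHz = 94.12 kHz.

94.12 kHz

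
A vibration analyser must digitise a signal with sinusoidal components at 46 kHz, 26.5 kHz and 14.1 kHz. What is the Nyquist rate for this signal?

92 kHz

Highest-frequency component: 46 kHz.
Nyquist rate = 2 × 46 kHz = 92 kHz.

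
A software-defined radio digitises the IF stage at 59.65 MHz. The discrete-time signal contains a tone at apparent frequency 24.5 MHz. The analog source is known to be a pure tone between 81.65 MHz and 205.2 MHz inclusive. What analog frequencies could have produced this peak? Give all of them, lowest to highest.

Frequencies that alias to 24.5 MHz are k·fs ± 24.5 MHz for integer k ≥ 0.
k=0: 24.5 MHz.
k=1: 35.15 MHz, 84.15 MHz.
k=2: 94.8 MHz, 143.8 MHz.
k=3: 154.45 MHz, 203.45 MHz.
k=4: 214.1 MHz, 263.1 MHz.
Within [81.65 MHz, 205.2 MHz]: 84.15 MHz, 94.8 MHz, 143.8 MHz, 154.45 MHz, 203.45 MHz.

84.15 MHz, 94.8 MHz, 143.8 MHz, 154.45 MHz, 203.45 MHz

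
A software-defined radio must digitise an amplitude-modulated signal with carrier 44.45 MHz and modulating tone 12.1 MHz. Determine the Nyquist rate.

113.1 MHz

AM sidebands sit at fc ± fm = 32.35 MHz and 56.55 MHz.
Highest-frequency component: 56.55 MHz.
Nyquist rate = 2 × 56.55 MHz = 113.1 MHz.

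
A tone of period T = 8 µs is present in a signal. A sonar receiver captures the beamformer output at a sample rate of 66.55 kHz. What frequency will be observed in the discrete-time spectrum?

T = 8 µs → f = 1/T = 125 kHz.
125 kHz mod fs = 58.45 kHz.
58.45 kHz > fs/2 = 33.275 kHz, folds to fs − 58.45 kHz = 8.1 kHz.

8.1 kHz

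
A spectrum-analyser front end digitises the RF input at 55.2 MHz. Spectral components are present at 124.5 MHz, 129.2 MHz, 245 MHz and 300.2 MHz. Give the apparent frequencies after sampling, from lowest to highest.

fs/2 = 27.6 MHz.
124.5 MHz mod fs = 14.1 MHz.
14.1 MHz ≤ fs/2 = 27.6 MHz, appears at 14.1 MHz.
129.2 MHz mod fs = 18.8 MHz.
18.8 MHz ≤ fs/2 = 27.6 MHz, appears at 18.8 MHz.
245 MHz mod fs = 24.2 MHz.
24.2 MHz ≤ fs/2 = 27.6 MHz, appears at 24.2 MHz.
300.2 MHz mod fs = 24.2 MHz.
24.2 MHz ≤ fs/2 = 27.6 MHz, appears at 24.2 MHz.
Distinct values: {14.1 MHz, 18.8 MHz, 24.2 MHz}.

14.1 MHz, 18.8 MHz, 24.2 MHz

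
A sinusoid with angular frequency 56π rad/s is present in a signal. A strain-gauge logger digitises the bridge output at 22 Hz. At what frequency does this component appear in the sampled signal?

ω = 56π rad/s → f = ω/(2π) = 28 Hz.
28 Hz mod fs = 6 Hz.
6 Hz ≤ fs/2 = 11 Hz, appears at 6 Hz.

6 Hz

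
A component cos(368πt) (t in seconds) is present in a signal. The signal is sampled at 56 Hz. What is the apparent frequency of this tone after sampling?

ω = 368π rad/s → f = ω/(2π) = 184 Hz.
184 Hz mod fs = 16 Hz.
16 Hz ≤ fs/2 = 28 Hz, appears at 16 Hz.

16 Hz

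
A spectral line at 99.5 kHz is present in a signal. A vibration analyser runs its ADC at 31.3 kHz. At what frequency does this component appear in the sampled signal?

99.5 kHz mod fs = 5.6 kHz.
5.6 kHz ≤ fs/2 = 15.65 kHz, appears at 5.6 kHz.

5.6 kHz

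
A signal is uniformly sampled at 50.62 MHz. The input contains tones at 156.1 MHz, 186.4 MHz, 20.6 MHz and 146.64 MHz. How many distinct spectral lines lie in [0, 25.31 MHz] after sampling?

fs/2 = 25.31 MHz.
156.1 MHz mod fs = 4.24 MHz.
4.24 MHz ≤ fs/2 = 25.31 MHz, appears at 4.24 MHz.
186.4 MHz mod fs = 34.54 MHz.
34.54 MHz > fs/2 = 25.31 MHz, folds to fs − 34.54 MHz = 16.08 MHz.
20.6 MHz ≤ fs/2 = 25.31 MHz, passes unchanged.
146.64 MHz mod fs = 45.4 MHz.
45.4 MHz > fs/2 = 25.31 MHz, folds to fs − 45.4 MHz = 5.22 MHz.
Distinct values: {4.24 MHz, 5.22 MHz, 16.08 MHz, 20.6 MHz} → 4.

4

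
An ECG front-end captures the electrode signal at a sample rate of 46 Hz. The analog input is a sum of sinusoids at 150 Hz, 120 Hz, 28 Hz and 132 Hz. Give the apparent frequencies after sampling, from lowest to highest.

fs/2 = 23 Hz.
150 Hz mod fs = 12 Hz.
12 Hz ≤ fs/2 = 23 Hz, appears at 12 Hz.
120 Hz mod fs = 28 Hz.
28 Hz > fs/2 = 23 Hz, folds to fs − 28 Hz = 18 Hz.
28 Hz > fs/2 = 23 Hz, folds to fs − 28 Hz = 18 Hz.
132 Hz mod fs = 40 Hz.
40 Hz > fs/2 = 23 Hz, folds to fs − 40 Hz = 6 Hz.
Distinct values: {6 Hz, 12 Hz, 18 Hz}.

6 Hz, 12 Hz, 18 Hz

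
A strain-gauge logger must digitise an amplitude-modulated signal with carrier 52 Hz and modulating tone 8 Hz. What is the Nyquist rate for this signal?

AM sidebands sit at fc ± fm = 44 Hz and 60 Hz.
Highest-frequency component: 60 Hz.
Nyquist rate = 2 × 60 Hz = 120 Hz.

120 Hz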